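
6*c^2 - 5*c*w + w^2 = (-3*c + w)*(-2*c + w)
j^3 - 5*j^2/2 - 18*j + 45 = (j - 5/2)*(j - 3*sqrt(2))*(j + 3*sqrt(2))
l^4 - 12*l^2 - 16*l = l*(l - 4)*(l + 2)^2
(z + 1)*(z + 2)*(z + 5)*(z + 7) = z^4 + 15*z^3 + 73*z^2 + 129*z + 70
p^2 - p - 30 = (p - 6)*(p + 5)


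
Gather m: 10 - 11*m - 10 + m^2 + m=m^2 - 10*m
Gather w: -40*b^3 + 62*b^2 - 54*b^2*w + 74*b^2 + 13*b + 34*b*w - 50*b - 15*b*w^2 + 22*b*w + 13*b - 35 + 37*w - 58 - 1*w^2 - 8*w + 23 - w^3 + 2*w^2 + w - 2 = -40*b^3 + 136*b^2 - 24*b - w^3 + w^2*(1 - 15*b) + w*(-54*b^2 + 56*b + 30) - 72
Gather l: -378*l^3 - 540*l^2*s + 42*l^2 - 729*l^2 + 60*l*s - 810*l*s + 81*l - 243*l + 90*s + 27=-378*l^3 + l^2*(-540*s - 687) + l*(-750*s - 162) + 90*s + 27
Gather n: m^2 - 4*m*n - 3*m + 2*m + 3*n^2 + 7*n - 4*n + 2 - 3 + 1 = m^2 - m + 3*n^2 + n*(3 - 4*m)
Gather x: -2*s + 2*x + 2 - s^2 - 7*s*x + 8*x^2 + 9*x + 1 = -s^2 - 2*s + 8*x^2 + x*(11 - 7*s) + 3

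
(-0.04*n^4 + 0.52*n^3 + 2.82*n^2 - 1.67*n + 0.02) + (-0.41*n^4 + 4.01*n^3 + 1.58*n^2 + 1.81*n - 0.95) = -0.45*n^4 + 4.53*n^3 + 4.4*n^2 + 0.14*n - 0.93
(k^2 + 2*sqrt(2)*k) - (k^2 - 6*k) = 2*sqrt(2)*k + 6*k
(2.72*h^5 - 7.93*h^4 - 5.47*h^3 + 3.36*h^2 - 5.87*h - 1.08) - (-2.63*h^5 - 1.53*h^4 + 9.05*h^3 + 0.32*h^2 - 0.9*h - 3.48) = 5.35*h^5 - 6.4*h^4 - 14.52*h^3 + 3.04*h^2 - 4.97*h + 2.4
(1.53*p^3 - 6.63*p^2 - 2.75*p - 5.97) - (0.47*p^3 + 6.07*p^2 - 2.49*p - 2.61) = 1.06*p^3 - 12.7*p^2 - 0.26*p - 3.36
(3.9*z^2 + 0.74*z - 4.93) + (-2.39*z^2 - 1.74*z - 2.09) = 1.51*z^2 - 1.0*z - 7.02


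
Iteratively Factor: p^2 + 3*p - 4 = (p + 4)*(p - 1)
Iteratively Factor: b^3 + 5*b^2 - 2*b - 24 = (b - 2)*(b^2 + 7*b + 12) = (b - 2)*(b + 4)*(b + 3)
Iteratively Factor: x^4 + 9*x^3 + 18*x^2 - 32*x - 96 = (x + 4)*(x^3 + 5*x^2 - 2*x - 24) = (x + 4)^2*(x^2 + x - 6) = (x + 3)*(x + 4)^2*(x - 2)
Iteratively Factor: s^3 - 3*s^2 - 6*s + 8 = (s - 1)*(s^2 - 2*s - 8) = (s - 4)*(s - 1)*(s + 2)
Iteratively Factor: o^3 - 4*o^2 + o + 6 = (o - 3)*(o^2 - o - 2) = (o - 3)*(o + 1)*(o - 2)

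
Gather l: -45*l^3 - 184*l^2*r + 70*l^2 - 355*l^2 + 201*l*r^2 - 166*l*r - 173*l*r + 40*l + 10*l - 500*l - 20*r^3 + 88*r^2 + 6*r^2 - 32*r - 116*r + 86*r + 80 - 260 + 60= -45*l^3 + l^2*(-184*r - 285) + l*(201*r^2 - 339*r - 450) - 20*r^3 + 94*r^2 - 62*r - 120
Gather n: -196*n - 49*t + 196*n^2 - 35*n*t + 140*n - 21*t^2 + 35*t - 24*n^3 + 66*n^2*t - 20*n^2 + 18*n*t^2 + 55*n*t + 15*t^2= -24*n^3 + n^2*(66*t + 176) + n*(18*t^2 + 20*t - 56) - 6*t^2 - 14*t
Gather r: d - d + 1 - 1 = 0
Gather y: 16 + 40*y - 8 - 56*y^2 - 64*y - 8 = -56*y^2 - 24*y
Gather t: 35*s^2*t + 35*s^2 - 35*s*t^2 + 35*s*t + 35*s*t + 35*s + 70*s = 35*s^2 - 35*s*t^2 + 105*s + t*(35*s^2 + 70*s)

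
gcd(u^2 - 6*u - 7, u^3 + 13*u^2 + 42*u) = 1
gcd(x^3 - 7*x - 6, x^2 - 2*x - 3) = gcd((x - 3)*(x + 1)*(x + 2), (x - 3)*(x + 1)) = x^2 - 2*x - 3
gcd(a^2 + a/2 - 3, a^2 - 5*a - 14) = a + 2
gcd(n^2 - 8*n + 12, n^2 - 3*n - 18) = n - 6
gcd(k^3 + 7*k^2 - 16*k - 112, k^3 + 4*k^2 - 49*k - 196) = k^2 + 11*k + 28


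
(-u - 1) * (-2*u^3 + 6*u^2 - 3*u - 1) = 2*u^4 - 4*u^3 - 3*u^2 + 4*u + 1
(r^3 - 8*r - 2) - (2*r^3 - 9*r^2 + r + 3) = -r^3 + 9*r^2 - 9*r - 5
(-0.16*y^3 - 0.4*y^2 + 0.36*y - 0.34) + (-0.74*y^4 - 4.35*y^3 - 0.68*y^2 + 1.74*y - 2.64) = -0.74*y^4 - 4.51*y^3 - 1.08*y^2 + 2.1*y - 2.98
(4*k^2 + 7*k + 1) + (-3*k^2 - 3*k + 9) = k^2 + 4*k + 10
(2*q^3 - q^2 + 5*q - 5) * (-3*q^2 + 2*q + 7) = -6*q^5 + 7*q^4 - 3*q^3 + 18*q^2 + 25*q - 35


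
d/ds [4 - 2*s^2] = -4*s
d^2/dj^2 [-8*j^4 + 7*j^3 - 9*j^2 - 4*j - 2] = -96*j^2 + 42*j - 18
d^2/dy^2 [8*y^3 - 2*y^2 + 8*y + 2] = 48*y - 4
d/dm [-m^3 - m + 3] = -3*m^2 - 1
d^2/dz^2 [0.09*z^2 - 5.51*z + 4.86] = 0.180000000000000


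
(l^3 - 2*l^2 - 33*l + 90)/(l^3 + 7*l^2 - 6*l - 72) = (l - 5)/(l + 4)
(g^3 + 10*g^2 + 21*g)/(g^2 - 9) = g*(g + 7)/(g - 3)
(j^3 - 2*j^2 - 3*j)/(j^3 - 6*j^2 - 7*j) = (j - 3)/(j - 7)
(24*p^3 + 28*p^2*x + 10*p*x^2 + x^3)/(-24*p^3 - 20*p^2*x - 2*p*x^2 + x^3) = (6*p + x)/(-6*p + x)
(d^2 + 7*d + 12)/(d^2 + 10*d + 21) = (d + 4)/(d + 7)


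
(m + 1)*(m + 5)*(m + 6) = m^3 + 12*m^2 + 41*m + 30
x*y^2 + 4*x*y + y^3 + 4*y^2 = y*(x + y)*(y + 4)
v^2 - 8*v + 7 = (v - 7)*(v - 1)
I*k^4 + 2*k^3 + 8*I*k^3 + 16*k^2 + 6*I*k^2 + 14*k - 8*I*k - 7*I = (k + 1)*(k + 7)*(k - I)*(I*k + 1)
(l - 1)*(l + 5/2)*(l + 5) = l^3 + 13*l^2/2 + 5*l - 25/2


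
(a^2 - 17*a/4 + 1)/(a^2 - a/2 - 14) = (4*a - 1)/(2*(2*a + 7))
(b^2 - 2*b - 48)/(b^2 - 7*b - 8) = (b + 6)/(b + 1)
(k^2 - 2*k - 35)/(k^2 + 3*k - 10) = (k - 7)/(k - 2)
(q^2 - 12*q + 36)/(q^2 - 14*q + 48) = (q - 6)/(q - 8)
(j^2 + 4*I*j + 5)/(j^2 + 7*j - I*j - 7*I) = (j + 5*I)/(j + 7)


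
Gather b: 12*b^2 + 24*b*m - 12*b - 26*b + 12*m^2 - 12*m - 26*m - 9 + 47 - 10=12*b^2 + b*(24*m - 38) + 12*m^2 - 38*m + 28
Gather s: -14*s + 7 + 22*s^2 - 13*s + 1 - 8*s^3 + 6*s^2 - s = -8*s^3 + 28*s^2 - 28*s + 8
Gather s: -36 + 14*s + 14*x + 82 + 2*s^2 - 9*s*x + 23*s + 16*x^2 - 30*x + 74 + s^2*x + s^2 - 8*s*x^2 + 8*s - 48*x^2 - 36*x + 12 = s^2*(x + 3) + s*(-8*x^2 - 9*x + 45) - 32*x^2 - 52*x + 132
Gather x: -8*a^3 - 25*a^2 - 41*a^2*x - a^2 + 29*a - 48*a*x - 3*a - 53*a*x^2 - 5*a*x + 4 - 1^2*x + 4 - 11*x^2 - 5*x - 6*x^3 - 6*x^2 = -8*a^3 - 26*a^2 + 26*a - 6*x^3 + x^2*(-53*a - 17) + x*(-41*a^2 - 53*a - 6) + 8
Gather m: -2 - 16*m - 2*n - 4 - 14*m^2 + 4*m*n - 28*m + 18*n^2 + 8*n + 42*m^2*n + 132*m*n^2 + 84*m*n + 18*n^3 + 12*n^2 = m^2*(42*n - 14) + m*(132*n^2 + 88*n - 44) + 18*n^3 + 30*n^2 + 6*n - 6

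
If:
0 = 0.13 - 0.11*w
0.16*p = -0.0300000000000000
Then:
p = -0.19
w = 1.18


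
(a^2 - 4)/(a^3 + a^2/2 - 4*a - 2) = 2/(2*a + 1)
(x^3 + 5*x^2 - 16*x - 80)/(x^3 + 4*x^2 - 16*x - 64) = (x + 5)/(x + 4)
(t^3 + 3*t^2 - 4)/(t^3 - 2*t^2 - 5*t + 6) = (t + 2)/(t - 3)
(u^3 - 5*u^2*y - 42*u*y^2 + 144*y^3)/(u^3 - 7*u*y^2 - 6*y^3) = (u^2 - 2*u*y - 48*y^2)/(u^2 + 3*u*y + 2*y^2)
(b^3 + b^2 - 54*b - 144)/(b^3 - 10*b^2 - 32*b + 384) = (b + 3)/(b - 8)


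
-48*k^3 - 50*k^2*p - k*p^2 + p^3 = (-8*k + p)*(k + p)*(6*k + p)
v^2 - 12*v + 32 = (v - 8)*(v - 4)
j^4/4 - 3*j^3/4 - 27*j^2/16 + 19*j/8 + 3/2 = (j/2 + 1/4)*(j/2 + 1)*(j - 4)*(j - 3/2)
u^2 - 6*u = u*(u - 6)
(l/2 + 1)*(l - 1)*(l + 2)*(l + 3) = l^4/2 + 3*l^3 + 9*l^2/2 - 2*l - 6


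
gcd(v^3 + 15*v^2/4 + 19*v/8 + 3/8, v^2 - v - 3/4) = v + 1/2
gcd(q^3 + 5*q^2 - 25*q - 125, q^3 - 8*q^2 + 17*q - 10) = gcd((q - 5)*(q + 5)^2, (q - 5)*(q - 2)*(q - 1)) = q - 5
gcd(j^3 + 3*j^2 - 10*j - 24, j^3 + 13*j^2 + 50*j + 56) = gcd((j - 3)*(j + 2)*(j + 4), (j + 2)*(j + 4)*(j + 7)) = j^2 + 6*j + 8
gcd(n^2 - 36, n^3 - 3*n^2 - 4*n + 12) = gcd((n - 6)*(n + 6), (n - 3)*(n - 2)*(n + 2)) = 1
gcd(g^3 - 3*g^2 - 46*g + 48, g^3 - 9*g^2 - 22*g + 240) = g - 8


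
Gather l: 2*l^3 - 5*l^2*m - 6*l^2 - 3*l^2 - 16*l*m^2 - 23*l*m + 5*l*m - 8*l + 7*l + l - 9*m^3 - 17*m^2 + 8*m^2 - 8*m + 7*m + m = 2*l^3 + l^2*(-5*m - 9) + l*(-16*m^2 - 18*m) - 9*m^3 - 9*m^2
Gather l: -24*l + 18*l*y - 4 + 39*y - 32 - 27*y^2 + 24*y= l*(18*y - 24) - 27*y^2 + 63*y - 36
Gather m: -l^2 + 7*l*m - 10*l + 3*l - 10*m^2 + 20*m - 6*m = -l^2 - 7*l - 10*m^2 + m*(7*l + 14)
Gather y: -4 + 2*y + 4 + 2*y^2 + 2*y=2*y^2 + 4*y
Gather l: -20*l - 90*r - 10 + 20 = -20*l - 90*r + 10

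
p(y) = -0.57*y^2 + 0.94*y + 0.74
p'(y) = 0.94 - 1.14*y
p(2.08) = 0.23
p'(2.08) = -1.43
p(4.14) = -5.14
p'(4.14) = -3.78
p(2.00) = 0.34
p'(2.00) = -1.34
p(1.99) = 0.35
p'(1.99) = -1.33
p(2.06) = 0.26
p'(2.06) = -1.41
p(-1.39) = -1.67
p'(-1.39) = 2.52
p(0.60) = 1.10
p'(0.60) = 0.26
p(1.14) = 1.07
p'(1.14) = -0.36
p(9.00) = -36.97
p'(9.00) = -9.32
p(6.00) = -14.14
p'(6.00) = -5.90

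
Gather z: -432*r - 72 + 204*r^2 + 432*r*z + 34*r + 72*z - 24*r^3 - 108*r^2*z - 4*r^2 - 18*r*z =-24*r^3 + 200*r^2 - 398*r + z*(-108*r^2 + 414*r + 72) - 72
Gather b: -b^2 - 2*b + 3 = -b^2 - 2*b + 3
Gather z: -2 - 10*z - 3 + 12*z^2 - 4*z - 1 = 12*z^2 - 14*z - 6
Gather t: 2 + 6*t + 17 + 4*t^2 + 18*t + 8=4*t^2 + 24*t + 27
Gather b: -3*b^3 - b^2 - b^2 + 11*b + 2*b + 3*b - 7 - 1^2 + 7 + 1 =-3*b^3 - 2*b^2 + 16*b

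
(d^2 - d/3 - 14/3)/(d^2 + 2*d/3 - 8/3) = (3*d - 7)/(3*d - 4)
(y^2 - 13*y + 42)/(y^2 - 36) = (y - 7)/(y + 6)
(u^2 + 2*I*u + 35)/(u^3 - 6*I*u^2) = (u^2 + 2*I*u + 35)/(u^2*(u - 6*I))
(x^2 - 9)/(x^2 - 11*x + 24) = (x + 3)/(x - 8)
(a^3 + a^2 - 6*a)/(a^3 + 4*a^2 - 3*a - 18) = a/(a + 3)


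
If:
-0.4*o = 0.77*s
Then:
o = -1.925*s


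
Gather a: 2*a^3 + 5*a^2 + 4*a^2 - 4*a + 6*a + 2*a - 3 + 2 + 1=2*a^3 + 9*a^2 + 4*a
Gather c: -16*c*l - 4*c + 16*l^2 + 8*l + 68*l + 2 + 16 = c*(-16*l - 4) + 16*l^2 + 76*l + 18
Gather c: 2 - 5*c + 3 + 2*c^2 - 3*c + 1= 2*c^2 - 8*c + 6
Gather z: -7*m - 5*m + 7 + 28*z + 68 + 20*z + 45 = -12*m + 48*z + 120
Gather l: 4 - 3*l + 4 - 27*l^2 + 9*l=-27*l^2 + 6*l + 8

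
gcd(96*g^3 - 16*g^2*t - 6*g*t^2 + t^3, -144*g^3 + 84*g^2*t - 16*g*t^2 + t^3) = 24*g^2 - 10*g*t + t^2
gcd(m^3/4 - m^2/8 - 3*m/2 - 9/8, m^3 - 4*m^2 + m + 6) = m^2 - 2*m - 3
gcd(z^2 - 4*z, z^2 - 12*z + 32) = z - 4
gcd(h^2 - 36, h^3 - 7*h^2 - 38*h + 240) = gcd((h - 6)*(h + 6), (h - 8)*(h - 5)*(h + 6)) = h + 6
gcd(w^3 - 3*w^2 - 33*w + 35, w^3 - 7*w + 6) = w - 1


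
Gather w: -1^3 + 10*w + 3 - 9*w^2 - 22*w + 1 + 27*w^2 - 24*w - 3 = 18*w^2 - 36*w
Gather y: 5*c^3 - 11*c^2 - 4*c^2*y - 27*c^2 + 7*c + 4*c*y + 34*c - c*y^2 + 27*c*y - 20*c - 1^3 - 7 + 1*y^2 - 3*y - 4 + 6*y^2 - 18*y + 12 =5*c^3 - 38*c^2 + 21*c + y^2*(7 - c) + y*(-4*c^2 + 31*c - 21)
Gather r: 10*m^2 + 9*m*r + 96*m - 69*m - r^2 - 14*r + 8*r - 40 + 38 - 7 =10*m^2 + 27*m - r^2 + r*(9*m - 6) - 9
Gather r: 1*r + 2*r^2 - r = 2*r^2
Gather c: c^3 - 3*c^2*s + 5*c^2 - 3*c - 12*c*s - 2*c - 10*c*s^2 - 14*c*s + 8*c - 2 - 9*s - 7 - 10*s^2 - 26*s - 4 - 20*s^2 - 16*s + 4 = c^3 + c^2*(5 - 3*s) + c*(-10*s^2 - 26*s + 3) - 30*s^2 - 51*s - 9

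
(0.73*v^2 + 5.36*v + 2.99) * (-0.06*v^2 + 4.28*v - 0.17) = -0.0438*v^4 + 2.8028*v^3 + 22.6373*v^2 + 11.886*v - 0.5083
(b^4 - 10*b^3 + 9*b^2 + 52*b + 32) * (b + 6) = b^5 - 4*b^4 - 51*b^3 + 106*b^2 + 344*b + 192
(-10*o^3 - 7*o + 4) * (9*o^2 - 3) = -90*o^5 - 33*o^3 + 36*o^2 + 21*o - 12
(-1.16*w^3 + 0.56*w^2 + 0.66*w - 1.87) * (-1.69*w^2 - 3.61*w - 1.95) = 1.9604*w^5 + 3.2412*w^4 - 0.875*w^3 - 0.3143*w^2 + 5.4637*w + 3.6465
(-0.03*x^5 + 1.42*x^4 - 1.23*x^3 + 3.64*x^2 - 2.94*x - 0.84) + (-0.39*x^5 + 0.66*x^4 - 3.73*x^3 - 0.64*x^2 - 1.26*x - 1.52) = -0.42*x^5 + 2.08*x^4 - 4.96*x^3 + 3.0*x^2 - 4.2*x - 2.36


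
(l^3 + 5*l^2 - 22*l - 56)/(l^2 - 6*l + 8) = (l^2 + 9*l + 14)/(l - 2)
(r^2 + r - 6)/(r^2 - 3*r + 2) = (r + 3)/(r - 1)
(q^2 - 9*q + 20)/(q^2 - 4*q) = (q - 5)/q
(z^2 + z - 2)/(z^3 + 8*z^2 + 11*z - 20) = (z + 2)/(z^2 + 9*z + 20)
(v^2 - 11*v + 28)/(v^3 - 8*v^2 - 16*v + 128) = (v - 7)/(v^2 - 4*v - 32)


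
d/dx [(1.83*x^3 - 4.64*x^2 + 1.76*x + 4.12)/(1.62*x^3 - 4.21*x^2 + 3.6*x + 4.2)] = (-0.1875*x^4 + 7.4736*x^3 - 6.2596*x^2 - 4.2856*x - 7.44)/(2.6244*x^6 - 13.6404*x^5 + 29.3881*x^4 - 16.704*x^3 - 22.404*x^2 + 30.24*x + 17.64)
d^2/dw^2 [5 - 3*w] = 0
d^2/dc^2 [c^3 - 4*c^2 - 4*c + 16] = 6*c - 8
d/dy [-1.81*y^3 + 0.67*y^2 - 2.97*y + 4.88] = -5.43*y^2 + 1.34*y - 2.97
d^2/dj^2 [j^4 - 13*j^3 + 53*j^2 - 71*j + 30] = 12*j^2 - 78*j + 106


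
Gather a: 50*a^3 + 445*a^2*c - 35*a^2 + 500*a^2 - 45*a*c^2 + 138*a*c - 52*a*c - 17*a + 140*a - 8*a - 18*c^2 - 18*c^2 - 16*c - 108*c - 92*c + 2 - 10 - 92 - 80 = 50*a^3 + a^2*(445*c + 465) + a*(-45*c^2 + 86*c + 115) - 36*c^2 - 216*c - 180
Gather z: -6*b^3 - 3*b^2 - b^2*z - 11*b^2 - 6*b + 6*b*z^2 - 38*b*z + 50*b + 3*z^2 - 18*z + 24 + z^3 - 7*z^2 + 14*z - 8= -6*b^3 - 14*b^2 + 44*b + z^3 + z^2*(6*b - 4) + z*(-b^2 - 38*b - 4) + 16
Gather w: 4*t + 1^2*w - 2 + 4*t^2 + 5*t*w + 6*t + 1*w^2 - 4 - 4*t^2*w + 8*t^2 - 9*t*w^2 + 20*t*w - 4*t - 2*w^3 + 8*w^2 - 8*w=12*t^2 + 6*t - 2*w^3 + w^2*(9 - 9*t) + w*(-4*t^2 + 25*t - 7) - 6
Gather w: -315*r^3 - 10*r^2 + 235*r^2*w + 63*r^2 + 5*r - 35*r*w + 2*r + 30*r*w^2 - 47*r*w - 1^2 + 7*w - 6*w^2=-315*r^3 + 53*r^2 + 7*r + w^2*(30*r - 6) + w*(235*r^2 - 82*r + 7) - 1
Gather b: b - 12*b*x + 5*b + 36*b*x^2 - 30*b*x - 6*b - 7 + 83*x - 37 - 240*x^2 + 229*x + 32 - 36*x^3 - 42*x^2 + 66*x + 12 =b*(36*x^2 - 42*x) - 36*x^3 - 282*x^2 + 378*x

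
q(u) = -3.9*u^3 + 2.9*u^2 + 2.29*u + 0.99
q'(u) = -11.7*u^2 + 5.8*u + 2.29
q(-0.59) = 1.45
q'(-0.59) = -5.20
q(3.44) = -115.57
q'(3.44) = -116.21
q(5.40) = -516.19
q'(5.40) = -307.56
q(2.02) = -14.70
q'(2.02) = -33.73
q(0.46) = 2.28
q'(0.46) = 2.48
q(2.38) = -29.71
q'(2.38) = -50.18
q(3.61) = -136.43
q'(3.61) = -129.25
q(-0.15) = 0.72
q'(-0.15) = 1.16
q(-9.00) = 3058.38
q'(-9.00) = -997.61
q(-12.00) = 7130.31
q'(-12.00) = -1752.11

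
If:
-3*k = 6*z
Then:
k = -2*z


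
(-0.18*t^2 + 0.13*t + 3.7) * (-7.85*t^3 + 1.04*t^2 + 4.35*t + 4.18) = 1.413*t^5 - 1.2077*t^4 - 29.6928*t^3 + 3.6611*t^2 + 16.6384*t + 15.466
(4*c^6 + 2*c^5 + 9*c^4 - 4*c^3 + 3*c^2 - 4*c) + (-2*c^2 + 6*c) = 4*c^6 + 2*c^5 + 9*c^4 - 4*c^3 + c^2 + 2*c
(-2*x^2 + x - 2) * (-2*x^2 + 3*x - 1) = 4*x^4 - 8*x^3 + 9*x^2 - 7*x + 2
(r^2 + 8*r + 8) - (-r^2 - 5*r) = 2*r^2 + 13*r + 8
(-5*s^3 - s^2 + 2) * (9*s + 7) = -45*s^4 - 44*s^3 - 7*s^2 + 18*s + 14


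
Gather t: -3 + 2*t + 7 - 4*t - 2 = 2 - 2*t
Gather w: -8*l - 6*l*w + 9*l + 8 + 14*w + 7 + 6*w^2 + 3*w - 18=l + 6*w^2 + w*(17 - 6*l) - 3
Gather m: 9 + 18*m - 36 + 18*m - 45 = 36*m - 72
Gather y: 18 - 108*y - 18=-108*y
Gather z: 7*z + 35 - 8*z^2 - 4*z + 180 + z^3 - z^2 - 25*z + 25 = z^3 - 9*z^2 - 22*z + 240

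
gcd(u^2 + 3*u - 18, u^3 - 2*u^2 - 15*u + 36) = u - 3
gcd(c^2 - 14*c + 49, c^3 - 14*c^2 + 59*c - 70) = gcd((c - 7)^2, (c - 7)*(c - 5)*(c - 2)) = c - 7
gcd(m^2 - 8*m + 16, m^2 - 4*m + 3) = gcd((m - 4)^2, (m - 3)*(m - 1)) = 1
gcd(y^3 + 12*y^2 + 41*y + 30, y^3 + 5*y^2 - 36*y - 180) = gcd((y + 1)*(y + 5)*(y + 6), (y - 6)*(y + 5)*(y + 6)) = y^2 + 11*y + 30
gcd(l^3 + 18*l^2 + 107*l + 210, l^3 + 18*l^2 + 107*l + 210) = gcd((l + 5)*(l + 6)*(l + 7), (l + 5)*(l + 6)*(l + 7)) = l^3 + 18*l^2 + 107*l + 210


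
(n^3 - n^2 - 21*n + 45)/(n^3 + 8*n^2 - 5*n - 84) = (n^2 + 2*n - 15)/(n^2 + 11*n + 28)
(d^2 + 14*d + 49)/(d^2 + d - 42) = (d + 7)/(d - 6)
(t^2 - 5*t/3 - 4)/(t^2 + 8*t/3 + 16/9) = 3*(t - 3)/(3*t + 4)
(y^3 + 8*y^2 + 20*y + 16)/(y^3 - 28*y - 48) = (y + 2)/(y - 6)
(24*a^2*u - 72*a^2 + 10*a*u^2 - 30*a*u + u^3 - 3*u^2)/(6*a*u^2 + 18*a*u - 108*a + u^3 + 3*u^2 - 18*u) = (4*a + u)/(u + 6)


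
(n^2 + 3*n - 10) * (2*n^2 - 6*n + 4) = 2*n^4 - 34*n^2 + 72*n - 40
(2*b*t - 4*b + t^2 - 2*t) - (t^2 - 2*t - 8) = 2*b*t - 4*b + 8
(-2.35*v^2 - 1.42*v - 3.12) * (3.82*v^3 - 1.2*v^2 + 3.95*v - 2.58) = -8.977*v^5 - 2.6044*v^4 - 19.4969*v^3 + 4.198*v^2 - 8.6604*v + 8.0496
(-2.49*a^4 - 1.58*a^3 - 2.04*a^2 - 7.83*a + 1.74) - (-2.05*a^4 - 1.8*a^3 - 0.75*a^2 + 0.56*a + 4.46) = -0.44*a^4 + 0.22*a^3 - 1.29*a^2 - 8.39*a - 2.72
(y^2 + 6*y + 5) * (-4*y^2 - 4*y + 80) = -4*y^4 - 28*y^3 + 36*y^2 + 460*y + 400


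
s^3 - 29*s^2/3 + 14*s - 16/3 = (s - 8)*(s - 1)*(s - 2/3)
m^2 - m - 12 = (m - 4)*(m + 3)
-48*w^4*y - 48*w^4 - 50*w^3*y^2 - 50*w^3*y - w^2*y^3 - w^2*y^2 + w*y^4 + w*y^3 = (-8*w + y)*(w + y)*(6*w + y)*(w*y + w)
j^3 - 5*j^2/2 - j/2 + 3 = (j - 2)*(j - 3/2)*(j + 1)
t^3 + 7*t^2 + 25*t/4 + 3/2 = (t + 1/2)^2*(t + 6)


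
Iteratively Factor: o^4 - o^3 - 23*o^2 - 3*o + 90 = (o + 3)*(o^3 - 4*o^2 - 11*o + 30) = (o - 2)*(o + 3)*(o^2 - 2*o - 15) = (o - 5)*(o - 2)*(o + 3)*(o + 3)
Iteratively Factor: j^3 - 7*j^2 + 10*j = (j - 2)*(j^2 - 5*j) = j*(j - 2)*(j - 5)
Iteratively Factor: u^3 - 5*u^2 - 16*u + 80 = (u - 4)*(u^2 - u - 20) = (u - 4)*(u + 4)*(u - 5)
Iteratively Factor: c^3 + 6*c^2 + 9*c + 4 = (c + 1)*(c^2 + 5*c + 4) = (c + 1)^2*(c + 4)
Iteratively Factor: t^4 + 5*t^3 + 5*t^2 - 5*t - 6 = (t + 2)*(t^3 + 3*t^2 - t - 3) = (t + 1)*(t + 2)*(t^2 + 2*t - 3) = (t - 1)*(t + 1)*(t + 2)*(t + 3)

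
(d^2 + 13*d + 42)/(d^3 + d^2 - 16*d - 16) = (d^2 + 13*d + 42)/(d^3 + d^2 - 16*d - 16)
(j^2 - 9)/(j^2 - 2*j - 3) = (j + 3)/(j + 1)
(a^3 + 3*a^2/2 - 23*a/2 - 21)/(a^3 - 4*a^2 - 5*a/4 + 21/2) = 2*(a^2 + 5*a + 6)/(2*a^2 - a - 6)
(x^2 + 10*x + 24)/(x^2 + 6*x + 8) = (x + 6)/(x + 2)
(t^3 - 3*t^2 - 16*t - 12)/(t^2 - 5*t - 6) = t + 2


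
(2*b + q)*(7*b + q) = 14*b^2 + 9*b*q + q^2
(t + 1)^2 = t^2 + 2*t + 1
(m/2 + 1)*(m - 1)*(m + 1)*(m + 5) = m^4/2 + 7*m^3/2 + 9*m^2/2 - 7*m/2 - 5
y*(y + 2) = y^2 + 2*y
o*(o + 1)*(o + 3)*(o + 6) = o^4 + 10*o^3 + 27*o^2 + 18*o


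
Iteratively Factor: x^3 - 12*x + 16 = (x + 4)*(x^2 - 4*x + 4) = (x - 2)*(x + 4)*(x - 2)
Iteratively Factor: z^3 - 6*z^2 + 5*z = (z - 1)*(z^2 - 5*z) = z*(z - 1)*(z - 5)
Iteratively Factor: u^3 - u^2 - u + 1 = (u + 1)*(u^2 - 2*u + 1) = (u - 1)*(u + 1)*(u - 1)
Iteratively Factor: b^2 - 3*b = (b - 3)*(b)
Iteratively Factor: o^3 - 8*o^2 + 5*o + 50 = (o + 2)*(o^2 - 10*o + 25) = (o - 5)*(o + 2)*(o - 5)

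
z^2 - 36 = (z - 6)*(z + 6)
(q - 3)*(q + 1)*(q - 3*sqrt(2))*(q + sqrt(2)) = q^4 - 2*sqrt(2)*q^3 - 2*q^3 - 9*q^2 + 4*sqrt(2)*q^2 + 6*sqrt(2)*q + 12*q + 18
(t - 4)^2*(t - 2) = t^3 - 10*t^2 + 32*t - 32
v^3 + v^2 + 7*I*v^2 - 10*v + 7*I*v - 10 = (v + 1)*(v + 2*I)*(v + 5*I)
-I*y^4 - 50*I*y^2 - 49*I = (y - 7*I)*(y - I)*(y + 7*I)*(-I*y + 1)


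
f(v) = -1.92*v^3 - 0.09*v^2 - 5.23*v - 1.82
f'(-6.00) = -211.51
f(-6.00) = 441.04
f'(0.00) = -5.23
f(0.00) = -1.82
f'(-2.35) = -36.62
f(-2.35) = 34.89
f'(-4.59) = -125.76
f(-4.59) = 205.96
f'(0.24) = -5.60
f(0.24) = -3.11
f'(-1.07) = -11.63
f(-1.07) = 6.03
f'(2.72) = -48.33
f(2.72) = -55.35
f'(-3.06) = -58.61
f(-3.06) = 68.35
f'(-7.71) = -346.24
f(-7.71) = 913.12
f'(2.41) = -39.12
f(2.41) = -41.82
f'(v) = -5.76*v^2 - 0.18*v - 5.23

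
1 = 1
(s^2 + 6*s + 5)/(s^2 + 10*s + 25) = (s + 1)/(s + 5)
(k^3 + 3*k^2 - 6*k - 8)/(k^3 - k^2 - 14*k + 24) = (k + 1)/(k - 3)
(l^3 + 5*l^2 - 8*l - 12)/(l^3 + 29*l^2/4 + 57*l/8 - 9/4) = 8*(l^2 - l - 2)/(8*l^2 + 10*l - 3)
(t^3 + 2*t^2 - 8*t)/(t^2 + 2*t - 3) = t*(t^2 + 2*t - 8)/(t^2 + 2*t - 3)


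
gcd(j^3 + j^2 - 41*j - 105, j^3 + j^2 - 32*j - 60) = j + 5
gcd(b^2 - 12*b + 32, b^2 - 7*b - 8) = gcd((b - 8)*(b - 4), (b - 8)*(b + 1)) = b - 8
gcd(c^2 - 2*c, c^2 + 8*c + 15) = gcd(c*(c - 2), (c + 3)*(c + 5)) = 1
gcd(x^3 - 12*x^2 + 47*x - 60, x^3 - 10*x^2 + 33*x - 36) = x^2 - 7*x + 12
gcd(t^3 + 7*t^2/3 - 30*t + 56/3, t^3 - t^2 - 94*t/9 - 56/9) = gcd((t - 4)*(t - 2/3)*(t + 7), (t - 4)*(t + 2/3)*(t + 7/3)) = t - 4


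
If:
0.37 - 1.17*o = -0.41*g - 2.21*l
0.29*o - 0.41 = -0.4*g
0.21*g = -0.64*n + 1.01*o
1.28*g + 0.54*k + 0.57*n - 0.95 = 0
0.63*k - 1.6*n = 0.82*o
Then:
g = 0.96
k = -0.33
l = -0.30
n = -0.18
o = 0.09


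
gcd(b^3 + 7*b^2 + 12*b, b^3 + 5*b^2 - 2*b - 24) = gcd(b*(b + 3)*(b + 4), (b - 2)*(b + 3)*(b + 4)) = b^2 + 7*b + 12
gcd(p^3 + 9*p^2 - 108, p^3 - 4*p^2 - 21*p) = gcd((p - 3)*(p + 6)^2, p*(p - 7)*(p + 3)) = 1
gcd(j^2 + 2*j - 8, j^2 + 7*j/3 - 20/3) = j + 4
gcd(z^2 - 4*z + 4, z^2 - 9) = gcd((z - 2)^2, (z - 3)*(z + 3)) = 1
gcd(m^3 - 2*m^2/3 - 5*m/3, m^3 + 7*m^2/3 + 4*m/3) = m^2 + m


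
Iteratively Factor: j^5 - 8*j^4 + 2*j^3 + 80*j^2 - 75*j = (j - 5)*(j^4 - 3*j^3 - 13*j^2 + 15*j) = (j - 5)*(j + 3)*(j^3 - 6*j^2 + 5*j) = j*(j - 5)*(j + 3)*(j^2 - 6*j + 5) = j*(j - 5)^2*(j + 3)*(j - 1)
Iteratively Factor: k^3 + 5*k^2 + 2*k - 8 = (k + 4)*(k^2 + k - 2) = (k + 2)*(k + 4)*(k - 1)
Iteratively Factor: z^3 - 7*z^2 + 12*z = (z - 4)*(z^2 - 3*z) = z*(z - 4)*(z - 3)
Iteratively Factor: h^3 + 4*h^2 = (h)*(h^2 + 4*h) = h^2*(h + 4)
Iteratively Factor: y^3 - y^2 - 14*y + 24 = (y + 4)*(y^2 - 5*y + 6) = (y - 2)*(y + 4)*(y - 3)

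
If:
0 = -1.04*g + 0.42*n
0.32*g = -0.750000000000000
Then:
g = -2.34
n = -5.80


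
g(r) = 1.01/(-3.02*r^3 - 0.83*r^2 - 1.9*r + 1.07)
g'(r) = 1.01*(9.06*r^2 + 1.66*r + 1.9)/(-3.02*r^3 - 0.83*r^2 - 1.9*r + 1.07)^2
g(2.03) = -0.03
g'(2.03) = 0.04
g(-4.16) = 0.00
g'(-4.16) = 0.00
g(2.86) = -0.01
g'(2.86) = 0.01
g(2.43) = -0.02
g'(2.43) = 0.02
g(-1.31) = 0.11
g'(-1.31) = 0.19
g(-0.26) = 0.65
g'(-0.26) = 0.86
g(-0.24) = 0.66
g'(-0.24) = 0.88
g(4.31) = -0.00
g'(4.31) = 0.00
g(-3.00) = 0.01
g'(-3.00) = 0.01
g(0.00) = 0.94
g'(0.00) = 1.68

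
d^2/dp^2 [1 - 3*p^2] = -6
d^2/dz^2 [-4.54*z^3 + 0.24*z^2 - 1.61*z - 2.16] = 0.48 - 27.24*z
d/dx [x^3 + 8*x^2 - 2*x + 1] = 3*x^2 + 16*x - 2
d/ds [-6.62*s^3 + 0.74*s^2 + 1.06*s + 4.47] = -19.86*s^2 + 1.48*s + 1.06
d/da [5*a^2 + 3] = 10*a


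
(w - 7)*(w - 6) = w^2 - 13*w + 42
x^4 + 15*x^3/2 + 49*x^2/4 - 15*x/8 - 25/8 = (x - 1/2)*(x + 1/2)*(x + 5/2)*(x + 5)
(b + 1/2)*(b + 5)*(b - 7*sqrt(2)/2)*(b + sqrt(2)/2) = b^4 - 3*sqrt(2)*b^3 + 11*b^3/2 - 33*sqrt(2)*b^2/2 - b^2 - 77*b/4 - 15*sqrt(2)*b/2 - 35/4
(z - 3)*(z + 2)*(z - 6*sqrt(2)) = z^3 - 6*sqrt(2)*z^2 - z^2 - 6*z + 6*sqrt(2)*z + 36*sqrt(2)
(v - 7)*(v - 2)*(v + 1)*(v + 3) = v^4 - 5*v^3 - 19*v^2 + 29*v + 42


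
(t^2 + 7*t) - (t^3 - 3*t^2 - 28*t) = -t^3 + 4*t^2 + 35*t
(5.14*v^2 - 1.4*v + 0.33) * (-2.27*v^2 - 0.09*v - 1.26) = -11.6678*v^4 + 2.7154*v^3 - 7.0995*v^2 + 1.7343*v - 0.4158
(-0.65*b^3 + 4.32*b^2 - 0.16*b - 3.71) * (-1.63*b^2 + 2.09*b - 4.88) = 1.0595*b^5 - 8.4001*b^4 + 12.4616*b^3 - 15.3687*b^2 - 6.9731*b + 18.1048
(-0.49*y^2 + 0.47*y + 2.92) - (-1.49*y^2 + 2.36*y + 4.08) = 1.0*y^2 - 1.89*y - 1.16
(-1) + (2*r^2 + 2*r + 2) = 2*r^2 + 2*r + 1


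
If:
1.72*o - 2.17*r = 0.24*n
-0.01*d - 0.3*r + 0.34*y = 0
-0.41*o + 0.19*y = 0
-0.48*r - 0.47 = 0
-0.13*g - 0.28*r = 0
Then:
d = 34.0*y + 29.375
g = 2.11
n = 3.32113821138211*y + 8.85329861111111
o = 0.463414634146341*y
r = -0.98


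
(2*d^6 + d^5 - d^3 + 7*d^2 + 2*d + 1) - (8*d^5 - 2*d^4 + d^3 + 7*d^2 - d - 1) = 2*d^6 - 7*d^5 + 2*d^4 - 2*d^3 + 3*d + 2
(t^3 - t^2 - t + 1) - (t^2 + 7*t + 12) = t^3 - 2*t^2 - 8*t - 11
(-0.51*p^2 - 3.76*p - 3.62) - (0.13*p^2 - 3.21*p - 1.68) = -0.64*p^2 - 0.55*p - 1.94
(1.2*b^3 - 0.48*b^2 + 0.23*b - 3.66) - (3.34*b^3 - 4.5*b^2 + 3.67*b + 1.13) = -2.14*b^3 + 4.02*b^2 - 3.44*b - 4.79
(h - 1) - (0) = h - 1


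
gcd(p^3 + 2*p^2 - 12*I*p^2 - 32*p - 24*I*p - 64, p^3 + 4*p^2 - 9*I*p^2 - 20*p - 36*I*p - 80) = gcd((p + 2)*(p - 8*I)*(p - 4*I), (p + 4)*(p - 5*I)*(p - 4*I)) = p - 4*I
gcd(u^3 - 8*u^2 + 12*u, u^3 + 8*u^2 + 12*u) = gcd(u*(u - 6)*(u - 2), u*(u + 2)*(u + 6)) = u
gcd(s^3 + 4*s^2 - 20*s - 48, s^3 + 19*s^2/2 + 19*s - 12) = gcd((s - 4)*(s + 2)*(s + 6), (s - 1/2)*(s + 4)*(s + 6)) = s + 6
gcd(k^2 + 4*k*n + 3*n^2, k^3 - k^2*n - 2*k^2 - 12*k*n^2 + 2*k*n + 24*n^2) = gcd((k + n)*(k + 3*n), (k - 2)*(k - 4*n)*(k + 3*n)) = k + 3*n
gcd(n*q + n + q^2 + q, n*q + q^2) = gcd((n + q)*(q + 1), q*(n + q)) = n + q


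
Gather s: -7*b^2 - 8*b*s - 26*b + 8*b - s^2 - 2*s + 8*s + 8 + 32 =-7*b^2 - 18*b - s^2 + s*(6 - 8*b) + 40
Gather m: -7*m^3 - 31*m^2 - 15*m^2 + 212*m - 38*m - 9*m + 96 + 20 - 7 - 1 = -7*m^3 - 46*m^2 + 165*m + 108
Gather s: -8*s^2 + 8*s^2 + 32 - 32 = 0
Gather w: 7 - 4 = 3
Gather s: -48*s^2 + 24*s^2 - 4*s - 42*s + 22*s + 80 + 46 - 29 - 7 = -24*s^2 - 24*s + 90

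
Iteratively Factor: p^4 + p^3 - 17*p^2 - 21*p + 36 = (p - 4)*(p^3 + 5*p^2 + 3*p - 9) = (p - 4)*(p - 1)*(p^2 + 6*p + 9) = (p - 4)*(p - 1)*(p + 3)*(p + 3)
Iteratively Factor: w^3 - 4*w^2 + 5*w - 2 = (w - 1)*(w^2 - 3*w + 2) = (w - 1)^2*(w - 2)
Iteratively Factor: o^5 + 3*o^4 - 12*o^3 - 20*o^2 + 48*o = (o + 4)*(o^4 - o^3 - 8*o^2 + 12*o) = (o - 2)*(o + 4)*(o^3 + o^2 - 6*o) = (o - 2)^2*(o + 4)*(o^2 + 3*o) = (o - 2)^2*(o + 3)*(o + 4)*(o)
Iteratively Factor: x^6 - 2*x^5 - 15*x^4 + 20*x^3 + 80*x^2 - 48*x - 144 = (x + 2)*(x^5 - 4*x^4 - 7*x^3 + 34*x^2 + 12*x - 72) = (x + 2)^2*(x^4 - 6*x^3 + 5*x^2 + 24*x - 36) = (x - 3)*(x + 2)^2*(x^3 - 3*x^2 - 4*x + 12) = (x - 3)*(x - 2)*(x + 2)^2*(x^2 - x - 6) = (x - 3)*(x - 2)*(x + 2)^3*(x - 3)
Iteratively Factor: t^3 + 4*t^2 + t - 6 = (t + 2)*(t^2 + 2*t - 3) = (t + 2)*(t + 3)*(t - 1)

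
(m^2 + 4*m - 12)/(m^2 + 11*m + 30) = (m - 2)/(m + 5)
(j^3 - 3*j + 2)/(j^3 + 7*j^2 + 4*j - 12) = (j - 1)/(j + 6)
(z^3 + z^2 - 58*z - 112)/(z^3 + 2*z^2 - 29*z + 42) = (z^2 - 6*z - 16)/(z^2 - 5*z + 6)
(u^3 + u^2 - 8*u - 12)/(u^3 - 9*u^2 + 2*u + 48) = (u + 2)/(u - 8)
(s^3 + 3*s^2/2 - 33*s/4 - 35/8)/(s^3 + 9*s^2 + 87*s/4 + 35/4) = (s - 5/2)/(s + 5)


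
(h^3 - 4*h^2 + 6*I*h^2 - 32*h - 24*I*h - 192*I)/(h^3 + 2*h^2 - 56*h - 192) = (h + 6*I)/(h + 6)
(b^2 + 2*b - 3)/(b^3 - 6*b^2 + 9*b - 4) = (b + 3)/(b^2 - 5*b + 4)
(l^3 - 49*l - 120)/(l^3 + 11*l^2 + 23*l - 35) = (l^2 - 5*l - 24)/(l^2 + 6*l - 7)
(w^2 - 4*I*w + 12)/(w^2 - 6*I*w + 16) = (w - 6*I)/(w - 8*I)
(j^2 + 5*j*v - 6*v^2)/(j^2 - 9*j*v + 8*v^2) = (-j - 6*v)/(-j + 8*v)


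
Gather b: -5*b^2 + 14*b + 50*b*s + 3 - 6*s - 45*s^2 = -5*b^2 + b*(50*s + 14) - 45*s^2 - 6*s + 3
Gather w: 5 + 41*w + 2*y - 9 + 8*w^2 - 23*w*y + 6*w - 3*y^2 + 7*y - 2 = 8*w^2 + w*(47 - 23*y) - 3*y^2 + 9*y - 6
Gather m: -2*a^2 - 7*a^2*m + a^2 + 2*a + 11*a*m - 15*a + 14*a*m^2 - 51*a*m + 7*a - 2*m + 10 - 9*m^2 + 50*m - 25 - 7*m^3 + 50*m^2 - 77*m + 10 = -a^2 - 6*a - 7*m^3 + m^2*(14*a + 41) + m*(-7*a^2 - 40*a - 29) - 5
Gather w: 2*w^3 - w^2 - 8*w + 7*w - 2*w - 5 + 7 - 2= 2*w^3 - w^2 - 3*w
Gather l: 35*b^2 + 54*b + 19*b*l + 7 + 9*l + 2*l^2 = 35*b^2 + 54*b + 2*l^2 + l*(19*b + 9) + 7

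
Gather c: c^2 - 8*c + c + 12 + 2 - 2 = c^2 - 7*c + 12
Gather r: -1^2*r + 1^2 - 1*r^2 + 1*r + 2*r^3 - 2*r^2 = 2*r^3 - 3*r^2 + 1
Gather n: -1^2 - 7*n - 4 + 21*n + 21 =14*n + 16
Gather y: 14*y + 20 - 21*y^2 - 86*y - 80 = -21*y^2 - 72*y - 60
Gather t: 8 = 8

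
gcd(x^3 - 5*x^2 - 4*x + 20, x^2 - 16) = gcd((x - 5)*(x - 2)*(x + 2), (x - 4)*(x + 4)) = 1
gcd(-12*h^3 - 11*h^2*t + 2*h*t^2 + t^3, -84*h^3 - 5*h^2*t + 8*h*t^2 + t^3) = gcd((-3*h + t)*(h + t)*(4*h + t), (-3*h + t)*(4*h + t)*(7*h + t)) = -12*h^2 + h*t + t^2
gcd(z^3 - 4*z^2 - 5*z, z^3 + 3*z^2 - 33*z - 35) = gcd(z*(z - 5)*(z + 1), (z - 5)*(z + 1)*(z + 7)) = z^2 - 4*z - 5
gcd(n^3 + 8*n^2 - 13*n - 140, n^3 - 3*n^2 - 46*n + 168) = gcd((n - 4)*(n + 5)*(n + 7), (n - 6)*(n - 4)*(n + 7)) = n^2 + 3*n - 28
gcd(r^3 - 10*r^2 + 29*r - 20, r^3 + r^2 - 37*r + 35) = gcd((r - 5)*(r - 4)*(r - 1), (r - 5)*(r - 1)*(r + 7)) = r^2 - 6*r + 5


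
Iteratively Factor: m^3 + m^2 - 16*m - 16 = (m - 4)*(m^2 + 5*m + 4) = (m - 4)*(m + 4)*(m + 1)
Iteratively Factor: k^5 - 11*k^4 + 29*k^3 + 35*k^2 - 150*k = (k - 3)*(k^4 - 8*k^3 + 5*k^2 + 50*k) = (k - 3)*(k + 2)*(k^3 - 10*k^2 + 25*k) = k*(k - 3)*(k + 2)*(k^2 - 10*k + 25) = k*(k - 5)*(k - 3)*(k + 2)*(k - 5)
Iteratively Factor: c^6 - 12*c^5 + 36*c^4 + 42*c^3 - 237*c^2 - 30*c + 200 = (c + 1)*(c^5 - 13*c^4 + 49*c^3 - 7*c^2 - 230*c + 200) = (c - 5)*(c + 1)*(c^4 - 8*c^3 + 9*c^2 + 38*c - 40) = (c - 5)^2*(c + 1)*(c^3 - 3*c^2 - 6*c + 8) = (c - 5)^2*(c + 1)*(c + 2)*(c^2 - 5*c + 4) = (c - 5)^2*(c - 4)*(c + 1)*(c + 2)*(c - 1)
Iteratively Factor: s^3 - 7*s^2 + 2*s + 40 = (s - 5)*(s^2 - 2*s - 8) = (s - 5)*(s + 2)*(s - 4)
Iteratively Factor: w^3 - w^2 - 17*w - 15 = (w - 5)*(w^2 + 4*w + 3) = (w - 5)*(w + 1)*(w + 3)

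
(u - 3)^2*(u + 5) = u^3 - u^2 - 21*u + 45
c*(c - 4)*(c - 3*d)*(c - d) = c^4 - 4*c^3*d - 4*c^3 + 3*c^2*d^2 + 16*c^2*d - 12*c*d^2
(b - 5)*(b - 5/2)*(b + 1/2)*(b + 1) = b^4 - 6*b^3 + 7*b^2/4 + 15*b + 25/4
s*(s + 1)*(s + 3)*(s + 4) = s^4 + 8*s^3 + 19*s^2 + 12*s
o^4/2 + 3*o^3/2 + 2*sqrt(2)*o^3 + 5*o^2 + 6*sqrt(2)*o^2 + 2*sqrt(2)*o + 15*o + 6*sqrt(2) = (o/2 + sqrt(2)/2)*(o + 3)*(o + sqrt(2))*(o + 2*sqrt(2))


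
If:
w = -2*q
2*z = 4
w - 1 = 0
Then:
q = -1/2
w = 1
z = 2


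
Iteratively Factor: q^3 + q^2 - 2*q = (q + 2)*(q^2 - q) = q*(q + 2)*(q - 1)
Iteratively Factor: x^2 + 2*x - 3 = (x - 1)*(x + 3)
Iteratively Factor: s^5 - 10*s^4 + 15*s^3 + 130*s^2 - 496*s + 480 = (s - 3)*(s^4 - 7*s^3 - 6*s^2 + 112*s - 160) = (s - 4)*(s - 3)*(s^3 - 3*s^2 - 18*s + 40) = (s - 5)*(s - 4)*(s - 3)*(s^2 + 2*s - 8) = (s - 5)*(s - 4)*(s - 3)*(s + 4)*(s - 2)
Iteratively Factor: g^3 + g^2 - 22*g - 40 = (g - 5)*(g^2 + 6*g + 8) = (g - 5)*(g + 2)*(g + 4)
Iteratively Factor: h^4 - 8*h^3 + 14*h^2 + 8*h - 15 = (h + 1)*(h^3 - 9*h^2 + 23*h - 15) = (h - 5)*(h + 1)*(h^2 - 4*h + 3) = (h - 5)*(h - 3)*(h + 1)*(h - 1)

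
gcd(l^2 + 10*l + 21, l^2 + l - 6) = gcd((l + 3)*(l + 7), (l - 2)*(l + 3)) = l + 3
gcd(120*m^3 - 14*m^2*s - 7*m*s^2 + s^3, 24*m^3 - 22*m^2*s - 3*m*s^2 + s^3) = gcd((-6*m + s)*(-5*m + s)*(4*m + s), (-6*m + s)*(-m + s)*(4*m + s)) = -24*m^2 - 2*m*s + s^2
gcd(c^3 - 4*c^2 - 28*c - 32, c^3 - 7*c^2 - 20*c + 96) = c - 8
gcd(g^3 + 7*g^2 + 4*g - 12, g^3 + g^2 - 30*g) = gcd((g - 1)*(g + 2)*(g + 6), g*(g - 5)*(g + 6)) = g + 6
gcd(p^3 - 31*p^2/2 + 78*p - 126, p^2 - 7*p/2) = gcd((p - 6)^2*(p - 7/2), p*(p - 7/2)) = p - 7/2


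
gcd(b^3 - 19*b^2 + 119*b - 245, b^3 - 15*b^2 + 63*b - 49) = b^2 - 14*b + 49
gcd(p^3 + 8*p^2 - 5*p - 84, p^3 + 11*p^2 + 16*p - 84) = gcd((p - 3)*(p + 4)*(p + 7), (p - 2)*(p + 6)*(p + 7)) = p + 7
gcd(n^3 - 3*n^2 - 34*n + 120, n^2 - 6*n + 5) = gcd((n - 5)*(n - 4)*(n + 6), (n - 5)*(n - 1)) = n - 5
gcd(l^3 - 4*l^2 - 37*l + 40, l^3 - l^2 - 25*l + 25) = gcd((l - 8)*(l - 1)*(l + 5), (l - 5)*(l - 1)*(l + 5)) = l^2 + 4*l - 5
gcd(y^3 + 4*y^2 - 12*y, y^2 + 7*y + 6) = y + 6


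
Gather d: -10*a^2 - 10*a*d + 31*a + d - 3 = -10*a^2 + 31*a + d*(1 - 10*a) - 3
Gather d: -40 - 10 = -50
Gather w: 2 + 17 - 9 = 10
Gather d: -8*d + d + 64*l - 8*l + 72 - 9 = -7*d + 56*l + 63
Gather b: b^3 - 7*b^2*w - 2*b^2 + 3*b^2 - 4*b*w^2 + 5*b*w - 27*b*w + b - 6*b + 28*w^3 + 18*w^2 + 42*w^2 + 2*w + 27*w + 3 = b^3 + b^2*(1 - 7*w) + b*(-4*w^2 - 22*w - 5) + 28*w^3 + 60*w^2 + 29*w + 3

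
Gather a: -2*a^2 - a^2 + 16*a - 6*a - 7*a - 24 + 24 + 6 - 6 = -3*a^2 + 3*a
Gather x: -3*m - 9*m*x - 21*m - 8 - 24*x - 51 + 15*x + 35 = -24*m + x*(-9*m - 9) - 24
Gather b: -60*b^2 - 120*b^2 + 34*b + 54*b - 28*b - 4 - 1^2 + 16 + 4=-180*b^2 + 60*b + 15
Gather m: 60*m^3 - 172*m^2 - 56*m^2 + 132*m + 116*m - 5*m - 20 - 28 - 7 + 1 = 60*m^3 - 228*m^2 + 243*m - 54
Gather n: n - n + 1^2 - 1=0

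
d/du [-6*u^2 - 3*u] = -12*u - 3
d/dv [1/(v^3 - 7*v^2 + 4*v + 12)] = (-3*v^2 + 14*v - 4)/(v^3 - 7*v^2 + 4*v + 12)^2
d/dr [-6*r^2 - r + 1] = -12*r - 1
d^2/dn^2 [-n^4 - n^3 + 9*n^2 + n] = -12*n^2 - 6*n + 18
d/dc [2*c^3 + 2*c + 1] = 6*c^2 + 2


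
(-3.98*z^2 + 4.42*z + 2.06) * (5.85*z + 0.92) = -23.283*z^3 + 22.1954*z^2 + 16.1174*z + 1.8952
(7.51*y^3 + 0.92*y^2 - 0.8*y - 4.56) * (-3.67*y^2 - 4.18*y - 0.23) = -27.5617*y^5 - 34.7682*y^4 - 2.6369*y^3 + 19.8676*y^2 + 19.2448*y + 1.0488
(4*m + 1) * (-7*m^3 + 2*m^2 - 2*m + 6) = -28*m^4 + m^3 - 6*m^2 + 22*m + 6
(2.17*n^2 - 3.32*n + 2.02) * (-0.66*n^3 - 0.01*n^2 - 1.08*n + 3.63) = -1.4322*n^5 + 2.1695*n^4 - 3.6436*n^3 + 11.4425*n^2 - 14.2332*n + 7.3326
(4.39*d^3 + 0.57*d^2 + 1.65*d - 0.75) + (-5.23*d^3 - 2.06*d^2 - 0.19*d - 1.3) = -0.840000000000001*d^3 - 1.49*d^2 + 1.46*d - 2.05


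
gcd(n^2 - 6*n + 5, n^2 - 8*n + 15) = n - 5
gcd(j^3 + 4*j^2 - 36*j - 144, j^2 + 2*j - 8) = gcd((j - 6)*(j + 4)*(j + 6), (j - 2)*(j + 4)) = j + 4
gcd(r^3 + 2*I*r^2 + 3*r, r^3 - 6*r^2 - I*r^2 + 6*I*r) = r^2 - I*r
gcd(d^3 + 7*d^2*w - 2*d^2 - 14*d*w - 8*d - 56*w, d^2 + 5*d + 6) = d + 2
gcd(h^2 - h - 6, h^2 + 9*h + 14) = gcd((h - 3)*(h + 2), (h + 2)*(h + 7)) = h + 2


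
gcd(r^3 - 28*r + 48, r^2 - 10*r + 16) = r - 2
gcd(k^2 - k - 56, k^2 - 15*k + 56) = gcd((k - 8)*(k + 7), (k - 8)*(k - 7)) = k - 8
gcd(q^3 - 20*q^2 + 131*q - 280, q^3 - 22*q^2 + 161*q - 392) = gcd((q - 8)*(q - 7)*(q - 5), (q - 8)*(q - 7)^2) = q^2 - 15*q + 56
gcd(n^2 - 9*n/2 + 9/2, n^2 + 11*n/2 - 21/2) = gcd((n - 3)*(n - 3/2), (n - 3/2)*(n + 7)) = n - 3/2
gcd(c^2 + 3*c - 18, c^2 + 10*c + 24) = c + 6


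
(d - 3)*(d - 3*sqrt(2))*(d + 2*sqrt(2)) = d^3 - 3*d^2 - sqrt(2)*d^2 - 12*d + 3*sqrt(2)*d + 36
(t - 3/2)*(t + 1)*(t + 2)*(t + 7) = t^4 + 17*t^3/2 + 8*t^2 - 41*t/2 - 21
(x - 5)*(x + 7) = x^2 + 2*x - 35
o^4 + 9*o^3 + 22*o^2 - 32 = (o - 1)*(o + 2)*(o + 4)^2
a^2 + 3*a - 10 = (a - 2)*(a + 5)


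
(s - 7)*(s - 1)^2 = s^3 - 9*s^2 + 15*s - 7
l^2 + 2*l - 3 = (l - 1)*(l + 3)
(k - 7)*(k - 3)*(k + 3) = k^3 - 7*k^2 - 9*k + 63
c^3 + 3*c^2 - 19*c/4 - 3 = (c - 3/2)*(c + 1/2)*(c + 4)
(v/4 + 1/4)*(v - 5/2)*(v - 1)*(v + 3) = v^4/4 + v^3/8 - 17*v^2/8 - v/8 + 15/8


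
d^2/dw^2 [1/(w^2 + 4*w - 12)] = 2*(-w^2 - 4*w + 4*(w + 2)^2 + 12)/(w^2 + 4*w - 12)^3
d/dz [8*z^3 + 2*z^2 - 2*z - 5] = 24*z^2 + 4*z - 2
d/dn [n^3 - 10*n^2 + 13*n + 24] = 3*n^2 - 20*n + 13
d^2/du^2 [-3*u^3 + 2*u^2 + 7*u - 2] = 4 - 18*u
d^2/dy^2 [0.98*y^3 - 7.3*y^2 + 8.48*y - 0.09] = 5.88*y - 14.6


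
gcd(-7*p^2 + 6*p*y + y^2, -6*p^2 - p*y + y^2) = 1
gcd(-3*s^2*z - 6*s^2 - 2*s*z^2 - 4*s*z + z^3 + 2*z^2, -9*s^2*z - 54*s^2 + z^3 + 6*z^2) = -3*s + z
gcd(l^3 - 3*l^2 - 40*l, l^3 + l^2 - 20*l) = l^2 + 5*l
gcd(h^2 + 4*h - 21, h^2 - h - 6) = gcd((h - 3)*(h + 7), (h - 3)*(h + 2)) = h - 3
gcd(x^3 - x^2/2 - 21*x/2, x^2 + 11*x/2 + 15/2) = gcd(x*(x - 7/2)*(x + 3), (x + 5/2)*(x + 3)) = x + 3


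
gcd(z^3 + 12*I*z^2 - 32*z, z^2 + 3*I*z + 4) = z + 4*I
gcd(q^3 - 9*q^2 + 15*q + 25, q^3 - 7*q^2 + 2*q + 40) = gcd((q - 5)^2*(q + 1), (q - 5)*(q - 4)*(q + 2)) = q - 5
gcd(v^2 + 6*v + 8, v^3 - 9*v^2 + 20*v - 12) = 1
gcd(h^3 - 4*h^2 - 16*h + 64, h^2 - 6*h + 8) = h - 4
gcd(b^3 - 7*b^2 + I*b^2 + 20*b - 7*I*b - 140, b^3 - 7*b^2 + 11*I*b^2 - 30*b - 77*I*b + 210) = b^2 + b*(-7 + 5*I) - 35*I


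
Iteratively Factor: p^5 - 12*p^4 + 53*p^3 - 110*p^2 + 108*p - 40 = (p - 2)*(p^4 - 10*p^3 + 33*p^2 - 44*p + 20) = (p - 2)^2*(p^3 - 8*p^2 + 17*p - 10) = (p - 2)^2*(p - 1)*(p^2 - 7*p + 10) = (p - 2)^3*(p - 1)*(p - 5)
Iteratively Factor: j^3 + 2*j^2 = (j)*(j^2 + 2*j) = j^2*(j + 2)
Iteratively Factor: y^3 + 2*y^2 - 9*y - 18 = (y - 3)*(y^2 + 5*y + 6) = (y - 3)*(y + 3)*(y + 2)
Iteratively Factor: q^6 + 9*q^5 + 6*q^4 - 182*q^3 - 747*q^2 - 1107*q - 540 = (q + 4)*(q^5 + 5*q^4 - 14*q^3 - 126*q^2 - 243*q - 135) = (q + 3)*(q + 4)*(q^4 + 2*q^3 - 20*q^2 - 66*q - 45) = (q + 3)^2*(q + 4)*(q^3 - q^2 - 17*q - 15) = (q + 3)^3*(q + 4)*(q^2 - 4*q - 5) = (q + 1)*(q + 3)^3*(q + 4)*(q - 5)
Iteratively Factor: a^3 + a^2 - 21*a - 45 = (a + 3)*(a^2 - 2*a - 15) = (a - 5)*(a + 3)*(a + 3)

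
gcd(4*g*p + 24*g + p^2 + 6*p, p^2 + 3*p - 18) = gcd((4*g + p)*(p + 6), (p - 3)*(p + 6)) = p + 6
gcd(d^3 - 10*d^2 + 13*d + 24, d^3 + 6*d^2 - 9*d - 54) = d - 3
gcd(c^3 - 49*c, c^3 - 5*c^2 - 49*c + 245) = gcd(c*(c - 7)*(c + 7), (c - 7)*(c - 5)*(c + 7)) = c^2 - 49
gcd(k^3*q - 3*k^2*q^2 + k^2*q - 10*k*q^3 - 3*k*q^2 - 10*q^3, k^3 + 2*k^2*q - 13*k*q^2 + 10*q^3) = 1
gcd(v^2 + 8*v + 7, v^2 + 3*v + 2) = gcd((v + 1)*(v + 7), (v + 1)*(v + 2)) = v + 1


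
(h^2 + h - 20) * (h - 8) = h^3 - 7*h^2 - 28*h + 160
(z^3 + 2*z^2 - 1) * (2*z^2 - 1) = 2*z^5 + 4*z^4 - z^3 - 4*z^2 + 1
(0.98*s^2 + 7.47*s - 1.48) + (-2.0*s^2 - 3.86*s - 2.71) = -1.02*s^2 + 3.61*s - 4.19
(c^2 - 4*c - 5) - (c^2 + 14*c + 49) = -18*c - 54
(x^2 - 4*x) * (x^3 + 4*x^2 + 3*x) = x^5 - 13*x^3 - 12*x^2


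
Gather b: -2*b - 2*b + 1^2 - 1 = -4*b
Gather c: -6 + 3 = -3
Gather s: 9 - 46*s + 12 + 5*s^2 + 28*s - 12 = 5*s^2 - 18*s + 9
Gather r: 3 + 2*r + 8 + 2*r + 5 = 4*r + 16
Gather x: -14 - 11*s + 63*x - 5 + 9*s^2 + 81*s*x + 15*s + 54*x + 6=9*s^2 + 4*s + x*(81*s + 117) - 13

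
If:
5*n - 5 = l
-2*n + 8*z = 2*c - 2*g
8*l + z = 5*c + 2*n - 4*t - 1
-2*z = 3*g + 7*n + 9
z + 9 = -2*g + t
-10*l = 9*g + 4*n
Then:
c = 1657/207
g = -16516/1035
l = 892/69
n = 1237/345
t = -16589/1035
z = 792/115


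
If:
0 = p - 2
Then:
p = 2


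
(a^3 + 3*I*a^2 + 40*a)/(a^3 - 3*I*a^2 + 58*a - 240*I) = a/(a - 6*I)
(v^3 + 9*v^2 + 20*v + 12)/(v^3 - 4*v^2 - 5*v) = (v^2 + 8*v + 12)/(v*(v - 5))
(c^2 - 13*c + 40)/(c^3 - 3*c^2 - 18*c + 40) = (c - 8)/(c^2 + 2*c - 8)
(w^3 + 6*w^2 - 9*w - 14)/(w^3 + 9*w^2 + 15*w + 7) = (w - 2)/(w + 1)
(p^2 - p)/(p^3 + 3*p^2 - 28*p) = (p - 1)/(p^2 + 3*p - 28)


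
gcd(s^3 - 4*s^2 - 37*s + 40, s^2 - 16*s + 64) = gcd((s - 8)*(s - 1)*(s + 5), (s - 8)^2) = s - 8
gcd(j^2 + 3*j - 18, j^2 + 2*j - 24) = j + 6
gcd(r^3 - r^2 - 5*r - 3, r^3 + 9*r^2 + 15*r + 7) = r^2 + 2*r + 1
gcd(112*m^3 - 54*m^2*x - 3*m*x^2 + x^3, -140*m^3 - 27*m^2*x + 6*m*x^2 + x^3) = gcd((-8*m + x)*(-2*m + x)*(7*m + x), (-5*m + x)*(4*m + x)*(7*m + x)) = 7*m + x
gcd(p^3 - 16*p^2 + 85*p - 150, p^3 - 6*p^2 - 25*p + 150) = p^2 - 11*p + 30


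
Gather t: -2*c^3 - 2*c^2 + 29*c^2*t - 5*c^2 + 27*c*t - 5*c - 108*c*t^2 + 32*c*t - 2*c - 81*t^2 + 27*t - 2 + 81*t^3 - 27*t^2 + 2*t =-2*c^3 - 7*c^2 - 7*c + 81*t^3 + t^2*(-108*c - 108) + t*(29*c^2 + 59*c + 29) - 2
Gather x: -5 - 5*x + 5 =-5*x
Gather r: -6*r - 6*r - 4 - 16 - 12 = -12*r - 32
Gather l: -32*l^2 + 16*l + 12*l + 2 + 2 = -32*l^2 + 28*l + 4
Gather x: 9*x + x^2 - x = x^2 + 8*x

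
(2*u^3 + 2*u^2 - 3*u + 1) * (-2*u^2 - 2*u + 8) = -4*u^5 - 8*u^4 + 18*u^3 + 20*u^2 - 26*u + 8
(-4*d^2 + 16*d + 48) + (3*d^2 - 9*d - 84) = -d^2 + 7*d - 36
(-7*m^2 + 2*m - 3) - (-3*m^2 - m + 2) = -4*m^2 + 3*m - 5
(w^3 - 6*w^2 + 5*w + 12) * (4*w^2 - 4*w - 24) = 4*w^5 - 28*w^4 + 20*w^3 + 172*w^2 - 168*w - 288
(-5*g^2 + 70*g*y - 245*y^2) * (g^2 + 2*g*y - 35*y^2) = -5*g^4 + 60*g^3*y + 70*g^2*y^2 - 2940*g*y^3 + 8575*y^4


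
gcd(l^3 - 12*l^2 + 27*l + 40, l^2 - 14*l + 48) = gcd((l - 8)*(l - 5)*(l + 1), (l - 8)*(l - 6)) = l - 8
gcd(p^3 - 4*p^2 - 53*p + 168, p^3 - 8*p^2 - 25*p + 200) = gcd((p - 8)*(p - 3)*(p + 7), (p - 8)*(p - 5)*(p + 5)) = p - 8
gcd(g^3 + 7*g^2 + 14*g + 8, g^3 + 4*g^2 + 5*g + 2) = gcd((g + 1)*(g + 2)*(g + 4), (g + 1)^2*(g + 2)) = g^2 + 3*g + 2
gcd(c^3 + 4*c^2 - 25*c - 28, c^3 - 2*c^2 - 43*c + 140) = c^2 + 3*c - 28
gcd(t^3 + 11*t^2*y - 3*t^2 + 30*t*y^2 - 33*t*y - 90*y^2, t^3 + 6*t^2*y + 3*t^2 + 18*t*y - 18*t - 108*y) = t^2 + 6*t*y - 3*t - 18*y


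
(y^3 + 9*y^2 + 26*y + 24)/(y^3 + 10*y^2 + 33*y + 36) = (y + 2)/(y + 3)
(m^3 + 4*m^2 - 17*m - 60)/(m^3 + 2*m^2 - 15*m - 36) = (m + 5)/(m + 3)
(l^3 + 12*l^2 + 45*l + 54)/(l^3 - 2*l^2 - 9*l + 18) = (l^2 + 9*l + 18)/(l^2 - 5*l + 6)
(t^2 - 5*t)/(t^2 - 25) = t/(t + 5)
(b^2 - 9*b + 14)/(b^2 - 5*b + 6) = (b - 7)/(b - 3)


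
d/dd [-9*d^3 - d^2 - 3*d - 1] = -27*d^2 - 2*d - 3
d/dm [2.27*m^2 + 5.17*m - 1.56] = 4.54*m + 5.17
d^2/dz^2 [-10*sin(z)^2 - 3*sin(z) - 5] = 3*sin(z) - 20*cos(2*z)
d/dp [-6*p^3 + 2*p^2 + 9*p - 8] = -18*p^2 + 4*p + 9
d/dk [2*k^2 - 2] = 4*k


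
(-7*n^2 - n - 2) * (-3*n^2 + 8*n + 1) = 21*n^4 - 53*n^3 - 9*n^2 - 17*n - 2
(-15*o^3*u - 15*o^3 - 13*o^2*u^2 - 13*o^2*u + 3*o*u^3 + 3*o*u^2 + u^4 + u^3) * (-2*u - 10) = 30*o^3*u^2 + 180*o^3*u + 150*o^3 + 26*o^2*u^3 + 156*o^2*u^2 + 130*o^2*u - 6*o*u^4 - 36*o*u^3 - 30*o*u^2 - 2*u^5 - 12*u^4 - 10*u^3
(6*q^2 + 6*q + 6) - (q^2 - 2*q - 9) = 5*q^2 + 8*q + 15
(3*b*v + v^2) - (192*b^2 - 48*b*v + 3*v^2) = -192*b^2 + 51*b*v - 2*v^2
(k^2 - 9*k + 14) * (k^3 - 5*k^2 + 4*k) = k^5 - 14*k^4 + 63*k^3 - 106*k^2 + 56*k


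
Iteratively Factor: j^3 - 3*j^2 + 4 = (j - 2)*(j^2 - j - 2) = (j - 2)*(j + 1)*(j - 2)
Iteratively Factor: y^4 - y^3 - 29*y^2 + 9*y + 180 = (y + 3)*(y^3 - 4*y^2 - 17*y + 60) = (y - 5)*(y + 3)*(y^2 + y - 12) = (y - 5)*(y - 3)*(y + 3)*(y + 4)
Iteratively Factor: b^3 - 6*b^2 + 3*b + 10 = (b - 2)*(b^2 - 4*b - 5) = (b - 5)*(b - 2)*(b + 1)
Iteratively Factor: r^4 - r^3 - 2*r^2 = (r + 1)*(r^3 - 2*r^2) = r*(r + 1)*(r^2 - 2*r) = r^2*(r + 1)*(r - 2)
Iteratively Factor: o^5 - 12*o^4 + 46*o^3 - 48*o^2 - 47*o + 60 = (o - 3)*(o^4 - 9*o^3 + 19*o^2 + 9*o - 20) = (o - 5)*(o - 3)*(o^3 - 4*o^2 - o + 4) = (o - 5)*(o - 3)*(o + 1)*(o^2 - 5*o + 4) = (o - 5)*(o - 3)*(o - 1)*(o + 1)*(o - 4)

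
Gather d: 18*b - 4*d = 18*b - 4*d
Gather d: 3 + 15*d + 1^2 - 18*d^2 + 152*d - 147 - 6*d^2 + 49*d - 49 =-24*d^2 + 216*d - 192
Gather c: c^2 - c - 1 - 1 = c^2 - c - 2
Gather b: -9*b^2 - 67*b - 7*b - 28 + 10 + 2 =-9*b^2 - 74*b - 16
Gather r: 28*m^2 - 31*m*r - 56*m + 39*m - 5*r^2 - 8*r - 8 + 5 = 28*m^2 - 17*m - 5*r^2 + r*(-31*m - 8) - 3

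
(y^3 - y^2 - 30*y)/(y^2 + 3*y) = (y^2 - y - 30)/(y + 3)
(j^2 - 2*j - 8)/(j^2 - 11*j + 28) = (j + 2)/(j - 7)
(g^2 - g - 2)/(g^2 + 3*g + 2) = (g - 2)/(g + 2)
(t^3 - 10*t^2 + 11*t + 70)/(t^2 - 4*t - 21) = (t^2 - 3*t - 10)/(t + 3)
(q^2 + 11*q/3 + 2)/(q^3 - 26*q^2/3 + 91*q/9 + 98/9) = 3*(q + 3)/(3*q^2 - 28*q + 49)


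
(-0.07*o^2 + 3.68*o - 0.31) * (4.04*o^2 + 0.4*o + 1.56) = -0.2828*o^4 + 14.8392*o^3 + 0.1104*o^2 + 5.6168*o - 0.4836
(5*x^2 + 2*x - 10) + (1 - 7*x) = 5*x^2 - 5*x - 9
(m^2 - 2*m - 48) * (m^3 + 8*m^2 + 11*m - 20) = m^5 + 6*m^4 - 53*m^3 - 426*m^2 - 488*m + 960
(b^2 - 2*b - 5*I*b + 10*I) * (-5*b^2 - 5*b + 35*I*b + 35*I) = -5*b^4 + 5*b^3 + 60*I*b^3 + 185*b^2 - 60*I*b^2 - 175*b - 120*I*b - 350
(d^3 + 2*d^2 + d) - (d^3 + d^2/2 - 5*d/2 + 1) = 3*d^2/2 + 7*d/2 - 1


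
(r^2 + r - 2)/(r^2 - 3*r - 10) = (r - 1)/(r - 5)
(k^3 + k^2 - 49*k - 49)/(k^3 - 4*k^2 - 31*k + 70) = (k^2 + 8*k + 7)/(k^2 + 3*k - 10)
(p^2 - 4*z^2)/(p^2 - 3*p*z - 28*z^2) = (-p^2 + 4*z^2)/(-p^2 + 3*p*z + 28*z^2)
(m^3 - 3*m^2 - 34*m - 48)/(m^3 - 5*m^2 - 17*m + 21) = (m^2 - 6*m - 16)/(m^2 - 8*m + 7)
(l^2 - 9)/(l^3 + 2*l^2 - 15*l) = (l + 3)/(l*(l + 5))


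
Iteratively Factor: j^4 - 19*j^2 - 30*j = (j + 3)*(j^3 - 3*j^2 - 10*j) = j*(j + 3)*(j^2 - 3*j - 10) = j*(j + 2)*(j + 3)*(j - 5)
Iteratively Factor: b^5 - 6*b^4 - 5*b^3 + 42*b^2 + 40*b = (b + 1)*(b^4 - 7*b^3 + 2*b^2 + 40*b) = (b - 5)*(b + 1)*(b^3 - 2*b^2 - 8*b) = (b - 5)*(b + 1)*(b + 2)*(b^2 - 4*b) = (b - 5)*(b - 4)*(b + 1)*(b + 2)*(b)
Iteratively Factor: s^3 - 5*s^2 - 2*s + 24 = (s - 3)*(s^2 - 2*s - 8) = (s - 3)*(s + 2)*(s - 4)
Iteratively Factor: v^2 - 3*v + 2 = (v - 2)*(v - 1)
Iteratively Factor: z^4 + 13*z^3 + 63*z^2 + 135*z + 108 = (z + 4)*(z^3 + 9*z^2 + 27*z + 27) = (z + 3)*(z + 4)*(z^2 + 6*z + 9) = (z + 3)^2*(z + 4)*(z + 3)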